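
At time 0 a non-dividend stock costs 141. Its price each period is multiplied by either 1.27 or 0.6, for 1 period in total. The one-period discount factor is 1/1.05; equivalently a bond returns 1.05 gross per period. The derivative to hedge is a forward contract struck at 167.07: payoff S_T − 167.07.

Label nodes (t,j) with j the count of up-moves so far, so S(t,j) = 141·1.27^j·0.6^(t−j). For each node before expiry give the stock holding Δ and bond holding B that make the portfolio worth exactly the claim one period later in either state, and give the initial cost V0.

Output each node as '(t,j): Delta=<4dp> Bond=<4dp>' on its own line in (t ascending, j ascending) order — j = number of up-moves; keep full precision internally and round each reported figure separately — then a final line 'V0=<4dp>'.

(0,0): Delta=1.0000 Bond=-159.1143
V0=-18.1143

The replicating-portfolio and risk-neutral prices coincide; use p* = (1.05−0.6)/(1.27−0.6) = 0.6716 for the latter.
Terminal values V(1,·): V(1,0)=-82.4700, V(1,1)=12.0000
(0,0): S=141.0000. Δ = (V_up−V_dn)/(S_up−S_dn) = (12.0000−-82.4700)/(179.0700−84.6000) = 1.0000. V = [p*·12.0000 + (1−p*)·-82.4700]/1.05 = -18.1143. B = V − Δ·S = -159.1143.
Self-financing check: at every node Δ·S+B equals the discounted successor values.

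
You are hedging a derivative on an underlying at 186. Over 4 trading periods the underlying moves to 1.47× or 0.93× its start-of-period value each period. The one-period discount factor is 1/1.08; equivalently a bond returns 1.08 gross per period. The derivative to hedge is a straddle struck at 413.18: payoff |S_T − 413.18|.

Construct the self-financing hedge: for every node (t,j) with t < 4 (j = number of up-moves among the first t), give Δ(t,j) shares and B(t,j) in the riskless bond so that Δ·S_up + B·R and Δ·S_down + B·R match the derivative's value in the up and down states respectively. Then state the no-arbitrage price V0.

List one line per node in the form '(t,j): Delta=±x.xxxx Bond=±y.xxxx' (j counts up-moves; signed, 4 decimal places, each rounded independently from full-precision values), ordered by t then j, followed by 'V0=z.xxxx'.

No-arbitrage ⇒ martingale measure with p* = (R−d)/(u−d) = 0.2778.
Terminal payoffs: V(4,0)=274.0423, V(4,1)=193.2527, V(4,2)=65.5530, V(4,3)=136.2949, V(4,4)=455.3449
  t=3,j=0: stock 149.6104 → up 219.9273 (V=193.2527), down 139.1377 (V=274.0423). Price 232.9637; hedge Δ=-1.0000, bond B=382.5741.
  t=3,j=1: stock 236.4810 → up 347.6270 (V=65.5530), down 219.9273 (V=193.2527). Price 146.0931; hedge Δ=-1.0000, bond B=382.5741.
  t=3,j=2: stock 373.7925 → up 549.4749 (V=136.2949), down 347.6270 (V=65.5530). Price 78.8922; hedge Δ=0.3505, bond B=-52.1115.
  t=3,j=3: stock 590.8333 → up 868.5249 (V=455.3449), down 549.4749 (V=136.2949). Price 208.2592; hedge Δ=1.0000, bond B=-382.5741.
  t=2,j=0: stock 160.8714 → up 236.4810 (V=146.0931), down 149.6104 (V=232.9637). Price 193.3639; hedge Δ=-1.0000, bond B=354.2353.
  t=2,j=1: stock 254.2806 → up 373.7925 (V=78.8922), down 236.4810 (V=146.0931). Price 117.9872; hedge Δ=-0.4894, bond B=242.4334.
  t=2,j=2: stock 401.9274 → up 590.8333 (V=208.2592), down 373.7925 (V=78.8922). Price 106.3217; hedge Δ=0.5960, bond B=-133.2469.
  t=1,j=0: stock 172.9800 → up 254.2806 (V=117.9872), down 160.8714 (V=193.3639). Price 159.6536; hedge Δ=-0.8070, bond B=299.2400.
  t=1,j=1: stock 273.4200 → up 401.9274 (V=106.3217), down 254.2806 (V=117.9872). Price 106.2470; hedge Δ=-0.0790, bond B=127.8498.
  t=0,j=0: stock 186.0000 → up 273.4200 (V=106.2470), down 172.9800 (V=159.6536). Price 134.0912; hedge Δ=-0.5317, bond B=232.9922.
Check: Δ(0,0)·S0 + B(0,0) = 134.0912 = V0.

(0,0): Delta=-0.5317 Bond=232.9922
(1,0): Delta=-0.8070 Bond=299.2400
(1,1): Delta=-0.0790 Bond=127.8498
(2,0): Delta=-1.0000 Bond=354.2353
(2,1): Delta=-0.4894 Bond=242.4334
(2,2): Delta=0.5960 Bond=-133.2469
(3,0): Delta=-1.0000 Bond=382.5741
(3,1): Delta=-1.0000 Bond=382.5741
(3,2): Delta=0.3505 Bond=-52.1115
(3,3): Delta=1.0000 Bond=-382.5741
V0=134.0912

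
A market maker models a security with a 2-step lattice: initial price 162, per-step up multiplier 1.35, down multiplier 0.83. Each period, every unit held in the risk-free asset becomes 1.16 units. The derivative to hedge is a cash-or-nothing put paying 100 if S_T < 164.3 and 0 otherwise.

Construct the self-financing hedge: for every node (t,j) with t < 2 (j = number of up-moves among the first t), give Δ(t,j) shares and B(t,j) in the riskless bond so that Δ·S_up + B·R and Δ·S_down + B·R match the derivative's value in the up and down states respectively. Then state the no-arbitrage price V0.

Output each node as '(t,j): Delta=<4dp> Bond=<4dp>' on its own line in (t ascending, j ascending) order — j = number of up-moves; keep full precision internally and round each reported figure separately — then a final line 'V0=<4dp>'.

(0,0): Delta=-0.3739 Bond=70.4960
(1,0): Delta=-1.4302 Bond=223.8064
(1,1): Delta=0.0000 Bond=0.0000
V0=9.9217

Since d<R<u, set p* = (R−d)/(u−d) = 0.6346; price each node as the discounted p*-expectation of its children.
Terminal values V(2,·): V(2,0)=100.0000, V(2,1)=0.0000, V(2,2)=0.0000
  t=1,j=0: stock 134.4600 → up 181.5210 (V=0.0000), down 111.6018 (V=100.0000). Price 31.4987; hedge Δ=-1.4302, bond B=223.8064.
  t=1,j=1: stock 218.7000 → up 295.2450 (V=0.0000), down 181.5210 (V=0.0000). Price 0.0000; hedge Δ=0.0000, bond B=0.0000.
  t=0,j=0: stock 162.0000 → up 218.7000 (V=0.0000), down 134.4600 (V=31.4987). Price 9.9217; hedge Δ=-0.3739, bond B=70.4960.
Self-financing check: at every node Δ·S+B equals the discounted successor values.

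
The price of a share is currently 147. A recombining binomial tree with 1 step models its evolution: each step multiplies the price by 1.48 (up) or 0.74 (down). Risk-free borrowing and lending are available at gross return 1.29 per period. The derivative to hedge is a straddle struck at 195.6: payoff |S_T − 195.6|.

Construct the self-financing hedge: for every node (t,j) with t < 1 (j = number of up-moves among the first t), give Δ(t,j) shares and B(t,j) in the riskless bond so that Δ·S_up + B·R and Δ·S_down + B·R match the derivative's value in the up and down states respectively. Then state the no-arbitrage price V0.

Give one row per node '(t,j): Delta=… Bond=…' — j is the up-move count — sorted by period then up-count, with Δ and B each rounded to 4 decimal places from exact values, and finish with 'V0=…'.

Risk-neutral probability p* = (R−d)/(u−d) = (1.29−0.74)/(1.48−0.74) = 0.7432.
Terminal payoffs: V(1,0)=86.8200, V(1,1)=21.9600
(0,0): S=147.0000. Δ = (V_up−V_dn)/(S_up−S_dn) = (21.9600−86.8200)/(217.5600−108.7800) = -0.5962. V = [p*·21.9600 + (1−p*)·86.8200]/1.29 = 29.9327. B = V − Δ·S = 117.5814.
Each (Δ,B) replicates both successor values, so the strategy is self-financing and V0 is arbitrage-free.

(0,0): Delta=-0.5962 Bond=117.5814
V0=29.9327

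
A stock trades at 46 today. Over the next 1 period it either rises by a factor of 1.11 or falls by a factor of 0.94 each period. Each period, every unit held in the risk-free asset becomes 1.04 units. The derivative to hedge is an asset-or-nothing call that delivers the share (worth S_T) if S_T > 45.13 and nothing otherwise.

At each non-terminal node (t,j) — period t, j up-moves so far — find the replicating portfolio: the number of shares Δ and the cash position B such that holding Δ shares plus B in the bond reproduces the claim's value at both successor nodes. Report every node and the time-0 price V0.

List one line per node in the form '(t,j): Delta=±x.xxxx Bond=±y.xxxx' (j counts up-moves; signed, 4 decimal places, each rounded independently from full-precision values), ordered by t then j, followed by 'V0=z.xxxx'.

(0,0): Delta=6.5294 Bond=-271.4729
V0=28.8801

Risk-neutral probability p* = (R−d)/(u−d) = (1.04−0.94)/(1.11−0.94) = 0.5882.
Payoff layer (t=1): V(1,0)=0.0000, V(1,1)=51.0600
Node (0,0) S=46.0000: V=(p*·51.0600+(1−p*)·0.0000)/1.04=28.8801; Δ=(51.0600−0.0000)/(51.0600−43.2400)=6.5294; B=V−Δ·S=-271.4729
The time-0 hedge costs 28.8801, which is the no-arbitrage price.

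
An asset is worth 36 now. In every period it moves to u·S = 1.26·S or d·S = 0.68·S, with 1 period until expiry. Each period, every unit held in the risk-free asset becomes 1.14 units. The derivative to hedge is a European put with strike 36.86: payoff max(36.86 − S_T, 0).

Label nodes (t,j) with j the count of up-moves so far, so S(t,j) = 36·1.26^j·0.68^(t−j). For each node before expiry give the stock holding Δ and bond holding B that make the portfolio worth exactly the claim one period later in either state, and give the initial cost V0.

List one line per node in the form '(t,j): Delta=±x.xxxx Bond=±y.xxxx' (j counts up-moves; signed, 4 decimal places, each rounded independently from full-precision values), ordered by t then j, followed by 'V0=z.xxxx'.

No-arbitrage ⇒ martingale measure with p* = (R−d)/(u−d) = 0.7931.
Payoff layer (t=1): V(1,0)=12.3800, V(1,1)=0.0000
  t=0,j=0: stock 36.0000 → up 45.3600 (V=0.0000), down 24.4800 (V=12.3800). Price 2.2468; hedge Δ=-0.5929, bond B=23.5917.
Self-financing check: at every node Δ·S+B equals the discounted successor values.

(0,0): Delta=-0.5929 Bond=23.5917
V0=2.2468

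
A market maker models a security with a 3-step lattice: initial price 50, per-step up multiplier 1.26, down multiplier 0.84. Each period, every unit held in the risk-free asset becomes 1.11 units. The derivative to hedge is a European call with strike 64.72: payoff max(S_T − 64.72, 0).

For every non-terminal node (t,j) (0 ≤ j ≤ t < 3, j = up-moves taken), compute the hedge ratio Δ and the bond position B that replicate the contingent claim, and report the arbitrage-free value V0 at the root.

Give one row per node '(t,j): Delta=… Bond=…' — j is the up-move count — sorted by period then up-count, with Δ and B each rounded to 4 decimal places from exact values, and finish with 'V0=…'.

The replicating-portfolio and risk-neutral prices coincide; use p* = (1.11−0.84)/(1.26−0.84) = 0.6429 for the latter.
Payoff layer (t=3): V(3,0)=0.0000, V(3,1)=0.0000, V(3,2)=1.9592, V(3,3)=35.2988
(2,0): S=35.2800. Δ = (V_up−V_dn)/(S_up−S_dn) = (0.0000−0.0000)/(44.4528−29.6352) = 0.0000. V = [p*·0.0000 + (1−p*)·0.0000]/1.11 = 0.0000. B = V − Δ·S = 0.0000.
(2,1): S=52.9200. Δ = (V_up−V_dn)/(S_up−S_dn) = (1.9592−0.0000)/(66.6792−44.4528) = 0.0881. V = [p*·1.9592 + (1−p*)·0.0000]/1.11 = 1.1347. B = V − Δ·S = -3.5301.
(2,2): S=79.3800. Δ = (V_up−V_dn)/(S_up−S_dn) = (35.2988−1.9592)/(100.0188−66.6792) = 1.0000. V = [p*·35.2988 + (1−p*)·1.9592]/1.11 = 21.0737. B = V − Δ·S = -58.3063.
(1,0): S=42.0000. Δ = (V_up−V_dn)/(S_up−S_dn) = (1.1347−0.0000)/(52.9200−35.2800) = 0.0643. V = [p*·1.1347 + (1−p*)·0.0000]/1.11 = 0.6571. B = V − Δ·S = -2.0445.
(1,1): S=63.0000. Δ = (V_up−V_dn)/(S_up−S_dn) = (21.0737−1.1347)/(79.3800−52.9200) = 0.7536. V = [p*·21.0737 + (1−p*)·1.1347]/1.11 = 12.5699. B = V − Δ·S = -34.9039.
(0,0): S=50.0000. Δ = (V_up−V_dn)/(S_up−S_dn) = (12.5699−0.6571)/(63.0000−42.0000) = 0.5673. V = [p*·12.5699 + (1−p*)·0.6571]/1.11 = 7.4913. B = V − Δ·S = -20.8724.
Each (Δ,B) replicates both successor values, so the strategy is self-financing and V0 is arbitrage-free.

(0,0): Delta=0.5673 Bond=-20.8724
(1,0): Delta=0.0643 Bond=-2.0445
(1,1): Delta=0.7536 Bond=-34.9039
(2,0): Delta=0.0000 Bond=0.0000
(2,1): Delta=0.0881 Bond=-3.5301
(2,2): Delta=1.0000 Bond=-58.3063
V0=7.4913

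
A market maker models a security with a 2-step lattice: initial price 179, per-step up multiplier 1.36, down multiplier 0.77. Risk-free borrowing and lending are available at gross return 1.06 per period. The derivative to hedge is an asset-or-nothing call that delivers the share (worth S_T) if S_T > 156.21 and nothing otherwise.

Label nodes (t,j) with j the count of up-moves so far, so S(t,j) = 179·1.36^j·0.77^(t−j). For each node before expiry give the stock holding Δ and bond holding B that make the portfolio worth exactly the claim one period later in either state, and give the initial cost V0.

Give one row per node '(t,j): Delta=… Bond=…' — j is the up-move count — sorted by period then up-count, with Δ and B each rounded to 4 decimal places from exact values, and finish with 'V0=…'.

Risk-neutral probability p* = (R−d)/(u−d) = (1.06−0.77)/(1.36−0.77) = 0.4915.
Terminal values V(2,·): V(2,0)=0.0000, V(2,1)=187.4488, V(2,2)=331.0784
(1,0): S=137.8300. Δ = (V_up−V_dn)/(S_up−S_dn) = (187.4488−0.0000)/(187.4488−106.1291) = 2.3051. V = [p*·187.4488 + (1−p*)·0.0000]/1.06 = 86.9206. B = V − Δ·S = -230.7892.
(1,1): S=243.4400. Δ = (V_up−V_dn)/(S_up−S_dn) = (331.0784−187.4488)/(331.0784−187.4488) = 1.0000. V = [p*·331.0784 + (1−p*)·187.4488]/1.06 = 243.4400. B = V − Δ·S = 0.0000.
(0,0): S=179.0000. Δ = (V_up−V_dn)/(S_up−S_dn) = (243.4400−86.9206)/(243.4400−137.8300) = 1.4821. V = [p*·243.4400 + (1−p*)·86.9206]/1.06 = 154.5791. B = V − Δ·S = -110.7080.
The time-0 hedge costs 154.5791, which is the no-arbitrage price.

(0,0): Delta=1.4821 Bond=-110.7080
(1,0): Delta=2.3051 Bond=-230.7892
(1,1): Delta=1.0000 Bond=0.0000
V0=154.5791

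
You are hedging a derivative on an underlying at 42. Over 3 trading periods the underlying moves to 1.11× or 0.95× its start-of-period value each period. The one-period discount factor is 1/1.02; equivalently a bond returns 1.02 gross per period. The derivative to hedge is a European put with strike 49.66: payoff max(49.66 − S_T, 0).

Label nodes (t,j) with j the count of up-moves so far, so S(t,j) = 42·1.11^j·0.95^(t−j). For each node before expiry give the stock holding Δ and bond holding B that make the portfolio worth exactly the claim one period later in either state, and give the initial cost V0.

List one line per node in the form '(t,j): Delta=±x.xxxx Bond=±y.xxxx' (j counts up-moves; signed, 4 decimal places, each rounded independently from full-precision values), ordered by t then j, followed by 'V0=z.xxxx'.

(0,0): Delta=-0.7870 Bond=38.4634
(1,0): Delta=-1.0000 Bond=47.7316
(1,1): Delta=-0.5526 Bond=28.3054
(2,0): Delta=-1.0000 Bond=48.6863
(2,1): Delta=-1.0000 Bond=48.6863
(2,2): Delta=-0.0603 Bond=3.3954
V0=5.4097

The replicating-portfolio and risk-neutral prices coincide; use p* = (1.02−0.95)/(1.11−0.95) = 0.4375 for the latter.
At expiry t=3: V(3,0)=13.6502, V(3,1)=7.5854, V(3,2)=0.4992, V(3,3)=0.0000
Node (2,0) S=37.9050: V=(p*·7.5854+(1−p*)·13.6502)/1.02=10.7813; Δ=(7.5854−13.6502)/(42.0746−36.0097)=-1.0000; B=V−Δ·S=48.6863
Node (2,1) S=44.2890: V=(p*·0.4992+(1−p*)·7.5854)/1.02=4.3973; Δ=(0.4992−7.5854)/(49.1608−42.0746)=-1.0000; B=V−Δ·S=48.6863
Node (2,2) S=51.7482: V=(p*·0.0000+(1−p*)·0.4992)/1.02=0.2753; Δ=(0.0000−0.4992)/(57.4405−49.1608)=-0.0603; B=V−Δ·S=3.3954
Node (1,0) S=39.9000: V=(p*·4.3973+(1−p*)·10.7813)/1.02=7.8316; Δ=(4.3973−10.7813)/(44.2890−37.9050)=-1.0000; B=V−Δ·S=47.7316
Node (1,1) S=46.6200: V=(p*·0.2753+(1−p*)·4.3973)/1.02=2.5430; Δ=(0.2753−4.3973)/(51.7482−44.2890)=-0.5526; B=V−Δ·S=28.3054
Node (0,0) S=42.0000: V=(p*·2.5430+(1−p*)·7.8316)/1.02=5.4097; Δ=(2.5430−7.8316)/(46.6200−39.9000)=-0.7870; B=V−Δ·S=38.4634
Check: Δ(0,0)·S0 + B(0,0) = 5.4097 = V0.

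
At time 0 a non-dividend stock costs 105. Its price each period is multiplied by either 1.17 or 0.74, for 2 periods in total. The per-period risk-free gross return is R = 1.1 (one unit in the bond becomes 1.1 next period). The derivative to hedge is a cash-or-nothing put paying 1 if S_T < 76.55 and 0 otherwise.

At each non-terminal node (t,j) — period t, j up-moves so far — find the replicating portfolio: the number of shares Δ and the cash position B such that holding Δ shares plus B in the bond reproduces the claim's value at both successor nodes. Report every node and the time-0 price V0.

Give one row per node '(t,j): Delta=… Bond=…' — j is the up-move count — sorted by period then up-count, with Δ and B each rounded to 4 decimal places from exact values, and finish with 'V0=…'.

(0,0): Delta=-0.0033 Bond=0.3661
(1,0): Delta=-0.0299 Bond=2.4736
(1,1): Delta=0.0000 Bond=0.0000
V0=0.0219

The replicating-portfolio and risk-neutral prices coincide; use p* = (1.1−0.74)/(1.17−0.74) = 0.8372 for the latter.
Terminal payoffs: V(2,0)=1.0000, V(2,1)=0.0000, V(2,2)=0.0000
  t=1,j=0: stock 77.7000 → up 90.9090 (V=0.0000), down 57.4980 (V=1.0000). Price 0.1480; hedge Δ=-0.0299, bond B=2.4736.
  t=1,j=1: stock 122.8500 → up 143.7345 (V=0.0000), down 90.9090 (V=0.0000). Price 0.0000; hedge Δ=0.0000, bond B=0.0000.
  t=0,j=0: stock 105.0000 → up 122.8500 (V=0.0000), down 77.7000 (V=0.1480). Price 0.0219; hedge Δ=-0.0033, bond B=0.3661.
Each (Δ,B) replicates both successor values, so the strategy is self-financing and V0 is arbitrage-free.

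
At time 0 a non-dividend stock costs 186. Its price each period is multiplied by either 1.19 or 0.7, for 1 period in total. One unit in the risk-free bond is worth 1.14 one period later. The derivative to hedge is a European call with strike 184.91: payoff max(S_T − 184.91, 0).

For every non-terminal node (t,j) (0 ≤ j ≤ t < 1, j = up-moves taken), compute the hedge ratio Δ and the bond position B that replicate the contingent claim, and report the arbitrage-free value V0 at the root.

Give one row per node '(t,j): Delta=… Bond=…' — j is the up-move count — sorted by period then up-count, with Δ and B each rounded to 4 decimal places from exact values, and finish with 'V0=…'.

(0,0): Delta=0.3997 Bond=-45.6516
V0=28.6953

Risk-neutral probability p* = (R−d)/(u−d) = (1.14−0.7)/(1.19−0.7) = 0.8980.
Terminal payoffs: V(1,0)=0.0000, V(1,1)=36.4300
(0,0): S=186.0000. Δ = (V_up−V_dn)/(S_up−S_dn) = (36.4300−0.0000)/(221.3400−130.2000) = 0.3997. V = [p*·36.4300 + (1−p*)·0.0000]/1.14 = 28.6953. B = V − Δ·S = -45.6516.
Check: Δ(0,0)·S0 + B(0,0) = 28.6953 = V0.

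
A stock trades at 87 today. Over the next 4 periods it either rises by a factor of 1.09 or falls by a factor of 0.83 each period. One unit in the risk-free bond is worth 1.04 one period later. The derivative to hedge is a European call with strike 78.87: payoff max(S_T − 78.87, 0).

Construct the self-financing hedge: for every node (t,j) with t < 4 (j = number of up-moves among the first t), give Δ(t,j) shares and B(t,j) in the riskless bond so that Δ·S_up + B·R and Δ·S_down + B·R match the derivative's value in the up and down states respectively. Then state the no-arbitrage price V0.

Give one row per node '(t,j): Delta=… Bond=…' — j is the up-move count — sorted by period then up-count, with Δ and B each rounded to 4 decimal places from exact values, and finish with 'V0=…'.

(0,0): Delta=0.8232 Bond=-50.5634
(1,0): Delta=0.4705 Bond=-27.1118
(1,1): Delta=0.8872 Bond=-58.6512
(2,0): Delta=0.0000 Bond=0.0000
(2,1): Delta=0.5557 Bond=-34.9096
(2,2): Delta=0.9473 Bond=-67.2085
(3,0): Delta=0.0000 Bond=0.0000
(3,1): Delta=0.0000 Bond=0.0000
(3,2): Delta=0.6565 Bond=-44.9503
(3,3): Delta=1.0000 Bond=-75.8365
V0=21.0577

Under the risk-neutral measure, an up-move has probability p* = (R−d)/(u−d) = 0.8077 and values discount at R = 1.04.
Payoff layer (t=4): V(4,0)=0.0000, V(4,1)=0.0000, V(4,2)=0.0000, V(4,3)=14.6440, V(4,4)=43.9376
(3,0): S=49.7455. Δ = (V_up−V_dn)/(S_up−S_dn) = (0.0000−0.0000)/(54.2226−41.2887) = 0.0000. V = [p*·0.0000 + (1−p*)·0.0000]/1.04 = 0.0000. B = V − Δ·S = 0.0000.
(3,1): S=65.3284. Δ = (V_up−V_dn)/(S_up−S_dn) = (0.0000−0.0000)/(71.2079−54.2226) = 0.0000. V = [p*·0.0000 + (1−p*)·0.0000]/1.04 = 0.0000. B = V − Δ·S = 0.0000.
(3,2): S=85.7927. Δ = (V_up−V_dn)/(S_up−S_dn) = (14.6440−0.0000)/(93.5140−71.2079) = 0.6565. V = [p*·14.6440 + (1−p*)·0.0000]/1.04 = 11.3730. B = V − Δ·S = -44.9503.
(3,3): S=112.6675. Δ = (V_up−V_dn)/(S_up−S_dn) = (43.9376−14.6440)/(122.8076−93.5140) = 1.0000. V = [p*·43.9376 + (1−p*)·14.6440]/1.04 = 36.8310. B = V − Δ·S = -75.8365.
(2,0): S=59.9343. Δ = (V_up−V_dn)/(S_up−S_dn) = (0.0000−0.0000)/(65.3284−49.7455) = 0.0000. V = [p*·0.0000 + (1−p*)·0.0000]/1.04 = 0.0000. B = V − Δ·S = 0.0000.
(2,1): S=78.7089. Δ = (V_up−V_dn)/(S_up−S_dn) = (11.3730−0.0000)/(85.7927−65.3284) = 0.5557. V = [p*·11.3730 + (1−p*)·0.0000]/1.04 = 8.8326. B = V − Δ·S = -34.9096.
(2,2): S=103.3647. Δ = (V_up−V_dn)/(S_up−S_dn) = (36.8310−11.3730)/(112.6675−85.7927) = 0.9473. V = [p*·36.8310 + (1−p*)·11.3730]/1.04 = 30.7069. B = V − Δ·S = -67.2085.
(1,0): S=72.2100. Δ = (V_up−V_dn)/(S_up−S_dn) = (8.8326−0.0000)/(78.7089−59.9343) = 0.4705. V = [p*·8.8326 + (1−p*)·0.0000]/1.04 = 6.8596. B = V − Δ·S = -27.1118.
(1,1): S=94.8300. Δ = (V_up−V_dn)/(S_up−S_dn) = (30.7069−8.8326)/(103.3647−78.7089) = 0.8872. V = [p*·30.7069 + (1−p*)·8.8326]/1.04 = 25.4811. B = V − Δ·S = -58.6512.
(0,0): S=87.0000. Δ = (V_up−V_dn)/(S_up−S_dn) = (25.4811−6.8596)/(94.8300−72.2100) = 0.8232. V = [p*·25.4811 + (1−p*)·6.8596]/1.04 = 21.0577. B = V − Δ·S = -50.5634.
Root portfolio cost Δ·87+B reproduces V0=21.0577.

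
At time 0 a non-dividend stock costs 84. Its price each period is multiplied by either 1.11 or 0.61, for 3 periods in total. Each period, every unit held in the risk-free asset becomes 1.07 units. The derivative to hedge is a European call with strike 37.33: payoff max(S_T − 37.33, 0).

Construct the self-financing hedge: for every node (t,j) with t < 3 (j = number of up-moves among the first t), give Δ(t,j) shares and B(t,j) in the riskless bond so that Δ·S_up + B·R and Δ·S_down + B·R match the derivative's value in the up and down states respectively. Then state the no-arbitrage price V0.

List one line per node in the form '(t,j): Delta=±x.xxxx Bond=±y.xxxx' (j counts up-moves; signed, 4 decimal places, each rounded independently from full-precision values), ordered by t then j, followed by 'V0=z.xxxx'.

The replicating-portfolio and risk-neutral prices coincide; use p* = (1.07−0.61)/(1.11−0.61) = 0.9200 for the latter.
At expiry t=3: V(3,0)=0.0000, V(3,1)=0.0000, V(3,2)=25.8028, V(3,3)=77.5510
(2,0): S=31.2564. Δ = (V_up−V_dn)/(S_up−S_dn) = (0.0000−0.0000)/(34.6946−19.0664) = 0.0000. V = [p*·0.0000 + (1−p*)·0.0000]/1.07 = 0.0000. B = V − Δ·S = 0.0000.
(2,1): S=56.8764. Δ = (V_up−V_dn)/(S_up−S_dn) = (25.8028−0.0000)/(63.1328−34.6946) = 0.9073. V = [p*·25.8028 + (1−p*)·0.0000]/1.07 = 22.1856. B = V − Δ·S = -29.4200.
(2,2): S=103.4964. Δ = (V_up−V_dn)/(S_up−S_dn) = (77.5510−25.8028)/(114.8810−63.1328) = 1.0000. V = [p*·77.5510 + (1−p*)·25.8028]/1.07 = 68.6085. B = V − Δ·S = -34.8879.
(1,0): S=51.2400. Δ = (V_up−V_dn)/(S_up−S_dn) = (22.1856−0.0000)/(56.8764−31.2564) = 0.8659. V = [p*·22.1856 + (1−p*)·0.0000]/1.07 = 19.0755. B = V − Δ·S = -25.2957.
(1,1): S=93.2400. Δ = (V_up−V_dn)/(S_up−S_dn) = (68.6085−22.1856)/(103.4964−56.8764) = 0.9958. V = [p*·68.6085 + (1−p*)·22.1856]/1.07 = 60.6493. B = V − Δ·S = -32.1967.
(0,0): S=84.0000. Δ = (V_up−V_dn)/(S_up−S_dn) = (60.6493−19.0755)/(93.2400−51.2400) = 0.9899. V = [p*·60.6493 + (1−p*)·19.0755]/1.07 = 53.5732. B = V − Δ·S = -29.5744.
The time-0 hedge costs 53.5732, which is the no-arbitrage price.

(0,0): Delta=0.9899 Bond=-29.5744
(1,0): Delta=0.8659 Bond=-25.2957
(1,1): Delta=0.9958 Bond=-32.1967
(2,0): Delta=0.0000 Bond=0.0000
(2,1): Delta=0.9073 Bond=-29.4200
(2,2): Delta=1.0000 Bond=-34.8879
V0=53.5732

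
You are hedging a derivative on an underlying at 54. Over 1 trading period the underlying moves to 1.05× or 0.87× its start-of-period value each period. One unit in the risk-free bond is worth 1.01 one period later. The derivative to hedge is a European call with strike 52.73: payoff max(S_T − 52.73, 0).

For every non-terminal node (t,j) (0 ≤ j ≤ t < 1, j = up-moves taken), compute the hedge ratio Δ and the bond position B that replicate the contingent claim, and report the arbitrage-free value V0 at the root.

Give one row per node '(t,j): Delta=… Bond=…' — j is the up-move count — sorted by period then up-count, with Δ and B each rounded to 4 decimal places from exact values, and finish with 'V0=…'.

(0,0): Delta=0.4084 Bond=-18.9983
V0=3.0572

No-arbitrage ⇒ martingale measure with p* = (R−d)/(u−d) = 0.7778.
At expiry t=1: V(1,0)=0.0000, V(1,1)=3.9700
(0,0): S=54.0000. Δ = (V_up−V_dn)/(S_up−S_dn) = (3.9700−0.0000)/(56.7000−46.9800) = 0.4084. V = [p*·3.9700 + (1−p*)·0.0000]/1.01 = 3.0572. B = V − Δ·S = -18.9983.
Check: Δ(0,0)·S0 + B(0,0) = 3.0572 = V0.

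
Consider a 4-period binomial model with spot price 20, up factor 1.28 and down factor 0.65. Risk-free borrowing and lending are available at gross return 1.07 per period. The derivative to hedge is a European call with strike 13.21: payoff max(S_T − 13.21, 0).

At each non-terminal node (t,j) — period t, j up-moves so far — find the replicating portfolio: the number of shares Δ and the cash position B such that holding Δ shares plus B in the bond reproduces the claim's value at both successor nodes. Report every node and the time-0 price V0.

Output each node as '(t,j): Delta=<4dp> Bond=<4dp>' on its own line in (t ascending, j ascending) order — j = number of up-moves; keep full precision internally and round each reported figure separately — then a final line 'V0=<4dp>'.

No-arbitrage ⇒ martingale measure with p* = (R−d)/(u−d) = 0.6667.
At expiry t=4: V(4,0)=0.0000, V(4,1)=0.0000, V(4,2)=0.6345, V(4,3)=14.0530, V(4,4)=40.4771
(3,0): S=5.4925. Δ = (V_up−V_dn)/(S_up−S_dn) = (0.0000−0.0000)/(7.0304−3.5701) = 0.0000. V = [p*·0.0000 + (1−p*)·0.0000]/1.07 = 0.0000. B = V − Δ·S = 0.0000.
(3,1): S=10.8160. Δ = (V_up−V_dn)/(S_up−S_dn) = (0.6345−0.0000)/(13.8445−7.0304) = 0.0931. V = [p*·0.6345 + (1−p*)·0.0000]/1.07 = 0.3953. B = V − Δ·S = -0.6118.
(3,2): S=21.2992. Δ = (V_up−V_dn)/(S_up−S_dn) = (14.0530−0.6345)/(27.2630−13.8445) = 1.0000. V = [p*·14.0530 + (1−p*)·0.6345]/1.07 = 8.9534. B = V − Δ·S = -12.3458.
(3,3): S=41.9430. Δ = (V_up−V_dn)/(S_up−S_dn) = (40.4771−14.0530)/(53.6871−27.2630) = 1.0000. V = [p*·40.4771 + (1−p*)·14.0530]/1.07 = 29.5972. B = V − Δ·S = -12.3458.
(2,0): S=8.4500. Δ = (V_up−V_dn)/(S_up−S_dn) = (0.3953−0.0000)/(10.8160−5.4925) = 0.0743. V = [p*·0.3953 + (1−p*)·0.0000]/1.07 = 0.2463. B = V − Δ·S = -0.3812.
(2,1): S=16.6400. Δ = (V_up−V_dn)/(S_up−S_dn) = (8.9534−0.3953)/(21.2992−10.8160) = 0.8164. V = [p*·8.9534 + (1−p*)·0.3953]/1.07 = 5.7016. B = V − Δ·S = -7.8827.
(2,2): S=32.7680. Δ = (V_up−V_dn)/(S_up−S_dn) = (29.5972−8.9534)/(41.9430−21.2992) = 1.0000. V = [p*·29.5972 + (1−p*)·8.9534]/1.07 = 21.2299. B = V − Δ·S = -11.5381.
(1,0): S=13.0000. Δ = (V_up−V_dn)/(S_up−S_dn) = (5.7016−0.2463)/(16.6400−8.4500) = 0.6661. V = [p*·5.7016 + (1−p*)·0.2463]/1.07 = 3.6291. B = V − Δ·S = -5.0301.
(1,1): S=25.6000. Δ = (V_up−V_dn)/(S_up−S_dn) = (21.2299−5.7016)/(32.7680−16.6400) = 0.9628. V = [p*·21.2299 + (1−p*)·5.7016]/1.07 = 15.0035. B = V − Δ·S = -9.6445.
(0,0): S=20.0000. Δ = (V_up−V_dn)/(S_up−S_dn) = (15.0035−3.6291)/(25.6000−13.0000) = 0.9027. V = [p*·15.0035 + (1−p*)·3.6291]/1.07 = 10.4786. B = V − Δ·S = -7.5761.
Self-financing check: at every node Δ·S+B equals the discounted successor values.

(0,0): Delta=0.9027 Bond=-7.5761
(1,0): Delta=0.6661 Bond=-5.0301
(1,1): Delta=0.9628 Bond=-9.6445
(2,0): Delta=0.0743 Bond=-0.3812
(2,1): Delta=0.8164 Bond=-7.8827
(2,2): Delta=1.0000 Bond=-11.5381
(3,0): Delta=0.0000 Bond=0.0000
(3,1): Delta=0.0931 Bond=-0.6118
(3,2): Delta=1.0000 Bond=-12.3458
(3,3): Delta=1.0000 Bond=-12.3458
V0=10.4786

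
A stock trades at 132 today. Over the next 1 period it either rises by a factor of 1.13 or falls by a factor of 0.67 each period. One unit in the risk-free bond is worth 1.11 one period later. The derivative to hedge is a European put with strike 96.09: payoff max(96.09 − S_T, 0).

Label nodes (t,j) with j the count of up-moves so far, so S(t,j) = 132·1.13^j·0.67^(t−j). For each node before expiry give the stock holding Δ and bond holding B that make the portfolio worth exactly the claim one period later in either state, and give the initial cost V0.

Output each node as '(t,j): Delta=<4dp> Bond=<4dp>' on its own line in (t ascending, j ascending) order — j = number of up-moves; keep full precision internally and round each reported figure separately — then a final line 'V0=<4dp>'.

(0,0): Delta=-0.1260 Bond=16.9301
V0=0.2996

No-arbitrage ⇒ martingale measure with p* = (R−d)/(u−d) = 0.9565.
At expiry t=1: V(1,0)=7.6500, V(1,1)=0.0000
  t=0,j=0: stock 132.0000 → up 149.1600 (V=0.0000), down 88.4400 (V=7.6500). Price 0.2996; hedge Δ=-0.1260, bond B=16.9301.
Root portfolio cost Δ·132+B reproduces V0=0.2996.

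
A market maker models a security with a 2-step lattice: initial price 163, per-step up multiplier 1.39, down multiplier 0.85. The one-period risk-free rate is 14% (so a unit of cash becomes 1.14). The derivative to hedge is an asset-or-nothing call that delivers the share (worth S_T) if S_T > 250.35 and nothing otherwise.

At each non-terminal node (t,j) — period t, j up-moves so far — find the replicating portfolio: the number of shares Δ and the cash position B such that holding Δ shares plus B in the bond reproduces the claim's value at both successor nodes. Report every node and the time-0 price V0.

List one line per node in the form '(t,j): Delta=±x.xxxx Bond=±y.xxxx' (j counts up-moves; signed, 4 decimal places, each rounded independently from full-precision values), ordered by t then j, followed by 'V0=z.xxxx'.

(0,0): Delta=1.6855 Bond=-204.8504
(1,0): Delta=0.0000 Bond=0.0000
(1,1): Delta=2.5741 Bond=-434.8480
V0=69.8902

Risk-neutral probability p* = (R−d)/(u−d) = (1.14−0.85)/(1.39−0.85) = 0.5370.
At expiry t=2: V(2,0)=0.0000, V(2,1)=0.0000, V(2,2)=314.9323
(1,0): S=138.5500. Δ = (V_up−V_dn)/(S_up−S_dn) = (0.0000−0.0000)/(192.5845−117.7675) = 0.0000. V = [p*·0.0000 + (1−p*)·0.0000]/1.14 = 0.0000. B = V − Δ·S = 0.0000.
(1,1): S=226.5700. Δ = (V_up−V_dn)/(S_up−S_dn) = (314.9323−0.0000)/(314.9323−192.5845) = 2.5741. V = [p*·314.9323 + (1−p*)·0.0000]/1.14 = 148.3599. B = V − Δ·S = -434.8480.
(0,0): S=163.0000. Δ = (V_up−V_dn)/(S_up−S_dn) = (148.3599−0.0000)/(226.5700−138.5500) = 1.6855. V = [p*·148.3599 + (1−p*)·0.0000]/1.14 = 69.8902. B = V − Δ·S = -204.8504.
Root portfolio cost Δ·163+B reproduces V0=69.8902.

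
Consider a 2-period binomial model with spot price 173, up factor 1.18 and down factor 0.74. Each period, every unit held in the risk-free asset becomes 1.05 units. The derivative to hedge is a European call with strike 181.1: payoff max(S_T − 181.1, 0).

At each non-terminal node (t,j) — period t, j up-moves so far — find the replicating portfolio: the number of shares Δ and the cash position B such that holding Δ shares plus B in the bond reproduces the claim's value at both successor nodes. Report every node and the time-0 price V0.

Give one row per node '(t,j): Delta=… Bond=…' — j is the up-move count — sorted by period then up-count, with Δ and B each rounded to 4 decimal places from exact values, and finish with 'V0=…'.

(0,0): Delta=0.5270 Bond=-64.2544
(1,0): Delta=0.0000 Bond=0.0000
(1,1): Delta=0.6656 Bond=-95.7598
V0=26.9174

Risk-neutral probability p* = (R−d)/(u−d) = (1.05−0.74)/(1.18−0.74) = 0.7045.
Payoff layer (t=2): V(2,0)=0.0000, V(2,1)=0.0000, V(2,2)=59.7852
(1,0): S=128.0200. Δ = (V_up−V_dn)/(S_up−S_dn) = (0.0000−0.0000)/(151.0636−94.7348) = 0.0000. V = [p*·0.0000 + (1−p*)·0.0000]/1.05 = 0.0000. B = V − Δ·S = 0.0000.
(1,1): S=204.1400. Δ = (V_up−V_dn)/(S_up−S_dn) = (59.7852−0.0000)/(240.8852−151.0636) = 0.6656. V = [p*·59.7852 + (1−p*)·0.0000]/1.05 = 40.1156. B = V − Δ·S = -95.7598.
(0,0): S=173.0000. Δ = (V_up−V_dn)/(S_up−S_dn) = (40.1156−0.0000)/(204.1400−128.0200) = 0.5270. V = [p*·40.1156 + (1−p*)·0.0000]/1.05 = 26.9174. B = V − Δ·S = -64.2544.
The time-0 hedge costs 26.9174, which is the no-arbitrage price.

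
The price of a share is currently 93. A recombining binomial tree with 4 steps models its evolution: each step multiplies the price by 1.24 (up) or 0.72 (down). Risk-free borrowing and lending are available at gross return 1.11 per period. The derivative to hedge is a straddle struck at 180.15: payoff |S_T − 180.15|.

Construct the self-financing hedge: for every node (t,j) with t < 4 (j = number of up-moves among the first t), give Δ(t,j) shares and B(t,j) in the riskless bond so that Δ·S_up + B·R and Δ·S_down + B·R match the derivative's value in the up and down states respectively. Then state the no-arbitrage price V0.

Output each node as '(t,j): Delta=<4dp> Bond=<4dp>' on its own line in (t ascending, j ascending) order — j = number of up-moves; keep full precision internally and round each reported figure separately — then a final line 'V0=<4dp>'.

(0,0): Delta=-0.4933 Bond=88.1014
(1,0): Delta=-1.0000 Bond=131.7241
(1,1): Delta=-0.3952 Bond=86.4821
(2,0): Delta=-1.0000 Bond=146.2138
(2,1): Delta=-1.0000 Bond=146.2138
(2,2): Delta=-0.2781 Bond=79.2555
(3,0): Delta=-1.0000 Bond=162.2973
(3,1): Delta=-1.0000 Bond=162.2973
(3,2): Delta=-1.0000 Bond=162.2973
(3,3): Delta=-0.1384 Bond=63.1991
V0=42.2286

Under the risk-neutral measure, an up-move has probability p* = (R−d)/(u−d) = 0.7500 and values discount at R = 1.11.
Payoff layer (t=4): V(4,0)=155.1573, V(4,1)=137.1070, V(4,2)=106.0205, V(4,3)=52.4825, V(4,4)=39.7219
(3,0): S=34.7121. Δ = (V_up−V_dn)/(S_up−S_dn) = (137.1070−155.1573)/(43.0430−24.9927) = -1.0000. V = [p*·137.1070 + (1−p*)·155.1573]/1.11 = 127.5852. B = V − Δ·S = 162.2973.
(3,1): S=59.7819. Δ = (V_up−V_dn)/(S_up−S_dn) = (106.0205−137.1070)/(74.1295−43.0430) = -1.0000. V = [p*·106.0205 + (1−p*)·137.1070]/1.11 = 102.5154. B = V − Δ·S = 162.2973.
(3,2): S=102.9577. Δ = (V_up−V_dn)/(S_up−S_dn) = (52.4825−106.0205)/(127.6675−74.1295) = -1.0000. V = [p*·52.4825 + (1−p*)·106.0205]/1.11 = 59.3396. B = V − Δ·S = 162.2973.
(3,3): S=177.3160. Δ = (V_up−V_dn)/(S_up−S_dn) = (39.7219−52.4825)/(219.8719−127.6675) = -0.1384. V = [p*·39.7219 + (1−p*)·52.4825]/1.11 = 38.6595. B = V − Δ·S = 63.1991.
(2,0): S=48.2112. Δ = (V_up−V_dn)/(S_up−S_dn) = (102.5154−127.5852)/(59.7819−34.7121) = -1.0000. V = [p*·102.5154 + (1−p*)·127.5852]/1.11 = 98.0026. B = V − Δ·S = 146.2138.
(2,1): S=83.0304. Δ = (V_up−V_dn)/(S_up−S_dn) = (59.3396−102.5154)/(102.9577−59.7819) = -1.0000. V = [p*·59.3396 + (1−p*)·102.5154]/1.11 = 63.1834. B = V − Δ·S = 146.2138.
(2,2): S=142.9968. Δ = (V_up−V_dn)/(S_up−S_dn) = (38.6595−59.3396)/(177.3160−102.9577) = -0.2781. V = [p*·38.6595 + (1−p*)·59.3396]/1.11 = 39.4860. B = V − Δ·S = 79.2555.
(1,0): S=66.9600. Δ = (V_up−V_dn)/(S_up−S_dn) = (63.1834−98.0026)/(83.0304−48.2112) = -1.0000. V = [p*·63.1834 + (1−p*)·98.0026]/1.11 = 64.7641. B = V − Δ·S = 131.7241.
(1,1): S=115.3200. Δ = (V_up−V_dn)/(S_up−S_dn) = (39.4860−63.1834)/(142.9968−83.0304) = -0.3952. V = [p*·39.4860 + (1−p*)·63.1834]/1.11 = 40.9103. B = V − Δ·S = 86.4821.
(0,0): S=93.0000. Δ = (V_up−V_dn)/(S_up−S_dn) = (40.9103−64.7641)/(115.3200−66.9600) = -0.4933. V = [p*·40.9103 + (1−p*)·64.7641]/1.11 = 42.2286. B = V − Δ·S = 88.1014.
The time-0 hedge costs 42.2286, which is the no-arbitrage price.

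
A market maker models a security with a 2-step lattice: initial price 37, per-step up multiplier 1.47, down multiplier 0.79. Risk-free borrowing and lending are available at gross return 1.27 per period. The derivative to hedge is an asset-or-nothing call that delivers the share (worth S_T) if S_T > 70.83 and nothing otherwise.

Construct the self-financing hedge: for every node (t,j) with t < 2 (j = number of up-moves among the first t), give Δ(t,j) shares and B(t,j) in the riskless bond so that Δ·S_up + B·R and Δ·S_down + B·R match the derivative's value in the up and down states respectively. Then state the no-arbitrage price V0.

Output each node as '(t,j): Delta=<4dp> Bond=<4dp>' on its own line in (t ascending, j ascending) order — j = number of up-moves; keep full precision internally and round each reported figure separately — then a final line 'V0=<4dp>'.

(0,0): Delta=1.7663 Bond=-40.6518
(1,0): Delta=0.0000 Bond=0.0000
(1,1): Delta=2.1618 Bond=-73.1393
V0=24.6998

The replicating-portfolio and risk-neutral prices coincide; use p* = (1.27−0.79)/(1.47−0.79) = 0.7059 for the latter.
At expiry t=2: V(2,0)=0.0000, V(2,1)=0.0000, V(2,2)=79.9533
(1,0): S=29.2300. Δ = (V_up−V_dn)/(S_up−S_dn) = (0.0000−0.0000)/(42.9681−23.0917) = 0.0000. V = [p*·0.0000 + (1−p*)·0.0000]/1.27 = 0.0000. B = V − Δ·S = 0.0000.
(1,1): S=54.3900. Δ = (V_up−V_dn)/(S_up−S_dn) = (79.9533−0.0000)/(79.9533−42.9681) = 2.1618. V = [p*·79.9533 + (1−p*)·0.0000]/1.27 = 44.4391. B = V − Δ·S = -73.1393.
(0,0): S=37.0000. Δ = (V_up−V_dn)/(S_up−S_dn) = (44.4391−0.0000)/(54.3900−29.2300) = 1.7663. V = [p*·44.4391 + (1−p*)·0.0000]/1.27 = 24.6998. B = V − Δ·S = -40.6518.
Root portfolio cost Δ·37+B reproduces V0=24.6998.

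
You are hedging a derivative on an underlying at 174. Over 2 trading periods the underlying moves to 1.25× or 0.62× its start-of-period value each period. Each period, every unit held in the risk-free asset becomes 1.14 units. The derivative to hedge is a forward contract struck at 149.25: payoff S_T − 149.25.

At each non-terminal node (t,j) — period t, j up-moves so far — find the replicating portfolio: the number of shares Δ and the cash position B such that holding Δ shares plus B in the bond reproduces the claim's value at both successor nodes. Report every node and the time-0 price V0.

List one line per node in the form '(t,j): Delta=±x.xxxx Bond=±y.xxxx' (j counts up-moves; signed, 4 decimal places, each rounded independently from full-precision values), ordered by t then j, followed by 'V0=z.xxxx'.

The replicating-portfolio and risk-neutral prices coincide; use p* = (1.14−0.62)/(1.25−0.62) = 0.8254 for the latter.
At expiry t=2: V(2,0)=-82.3644, V(2,1)=-14.4000, V(2,2)=122.6250
  t=1,j=0: stock 107.8800 → up 134.8500 (V=-14.4000), down 66.8856 (V=-82.3644). Price -23.0411; hedge Δ=1.0000, bond B=-130.9211.
  t=1,j=1: stock 217.5000 → up 271.8750 (V=122.6250), down 134.8500 (V=-14.4000). Price 86.5789; hedge Δ=1.0000, bond B=-130.9211.
  t=0,j=0: stock 174.0000 → up 217.5000 (V=86.5789), down 107.8800 (V=-23.0411). Price 59.1570; hedge Δ=1.0000, bond B=-114.8430.
Root portfolio cost Δ·174+B reproduces V0=59.1570.

(0,0): Delta=1.0000 Bond=-114.8430
(1,0): Delta=1.0000 Bond=-130.9211
(1,1): Delta=1.0000 Bond=-130.9211
V0=59.1570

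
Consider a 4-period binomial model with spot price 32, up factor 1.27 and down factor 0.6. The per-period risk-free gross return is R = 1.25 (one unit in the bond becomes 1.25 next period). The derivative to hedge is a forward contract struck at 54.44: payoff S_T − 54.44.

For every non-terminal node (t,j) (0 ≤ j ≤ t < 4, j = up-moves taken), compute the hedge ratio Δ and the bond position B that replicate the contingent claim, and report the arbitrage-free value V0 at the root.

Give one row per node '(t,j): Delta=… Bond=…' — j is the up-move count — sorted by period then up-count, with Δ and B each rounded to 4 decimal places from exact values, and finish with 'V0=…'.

(0,0): Delta=1.0000 Bond=-22.2986
(1,0): Delta=1.0000 Bond=-27.8733
(1,1): Delta=1.0000 Bond=-27.8733
(2,0): Delta=1.0000 Bond=-34.8416
(2,1): Delta=1.0000 Bond=-34.8416
(2,2): Delta=1.0000 Bond=-34.8416
(3,0): Delta=1.0000 Bond=-43.5520
(3,1): Delta=1.0000 Bond=-43.5520
(3,2): Delta=1.0000 Bond=-43.5520
(3,3): Delta=1.0000 Bond=-43.5520
V0=9.7014

No-arbitrage ⇒ martingale measure with p* = (R−d)/(u−d) = 0.9701.
Terminal payoffs: V(4,0)=-50.2928, V(4,1)=-45.6618, V(4,2)=-35.8594, V(4,3)=-15.1110, V(4,4)=28.8063
(3,0): S=6.9120. Δ = (V_up−V_dn)/(S_up−S_dn) = (-45.6618−-50.2928)/(8.7782−4.1472) = 1.0000. V = [p*·-45.6618 + (1−p*)·-50.2928]/1.25 = -36.6400. B = V − Δ·S = -43.5520.
(3,1): S=14.6304. Δ = (V_up−V_dn)/(S_up−S_dn) = (-35.8594−-45.6618)/(18.5806−8.7782) = 1.0000. V = [p*·-35.8594 + (1−p*)·-45.6618]/1.25 = -28.9216. B = V − Δ·S = -43.5520.
(3,2): S=30.9677. Δ = (V_up−V_dn)/(S_up−S_dn) = (-15.1110−-35.8594)/(39.3290−18.5806) = 1.0000. V = [p*·-15.1110 + (1−p*)·-35.8594]/1.25 = -12.5843. B = V − Δ·S = -43.5520.
(3,3): S=65.5483. Δ = (V_up−V_dn)/(S_up−S_dn) = (28.8063−-15.1110)/(83.2463−39.3290) = 1.0000. V = [p*·28.8063 + (1−p*)·-15.1110]/1.25 = 21.9963. B = V − Δ·S = -43.5520.
(2,0): S=11.5200. Δ = (V_up−V_dn)/(S_up−S_dn) = (-28.9216−-36.6400)/(14.6304−6.9120) = 1.0000. V = [p*·-28.9216 + (1−p*)·-36.6400]/1.25 = -23.3216. B = V − Δ·S = -34.8416.
(2,1): S=24.3840. Δ = (V_up−V_dn)/(S_up−S_dn) = (-12.5843−-28.9216)/(30.9677−14.6304) = 1.0000. V = [p*·-12.5843 + (1−p*)·-28.9216]/1.25 = -10.4576. B = V − Δ·S = -34.8416.
(2,2): S=51.6128. Δ = (V_up−V_dn)/(S_up−S_dn) = (21.9963−-12.5843)/(65.5483−30.9677) = 1.0000. V = [p*·21.9963 + (1−p*)·-12.5843]/1.25 = 16.7712. B = V − Δ·S = -34.8416.
(1,0): S=19.2000. Δ = (V_up−V_dn)/(S_up−S_dn) = (-10.4576−-23.3216)/(24.3840−11.5200) = 1.0000. V = [p*·-10.4576 + (1−p*)·-23.3216]/1.25 = -8.6733. B = V − Δ·S = -27.8733.
(1,1): S=40.6400. Δ = (V_up−V_dn)/(S_up−S_dn) = (16.7712−-10.4576)/(51.6128−24.3840) = 1.0000. V = [p*·16.7712 + (1−p*)·-10.4576]/1.25 = 12.7667. B = V − Δ·S = -27.8733.
(0,0): S=32.0000. Δ = (V_up−V_dn)/(S_up−S_dn) = (12.7667−-8.6733)/(40.6400−19.2000) = 1.0000. V = [p*·12.7667 + (1−p*)·-8.6733]/1.25 = 9.7014. B = V − Δ·S = -22.2986.
Self-financing check: at every node Δ·S+B equals the discounted successor values.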